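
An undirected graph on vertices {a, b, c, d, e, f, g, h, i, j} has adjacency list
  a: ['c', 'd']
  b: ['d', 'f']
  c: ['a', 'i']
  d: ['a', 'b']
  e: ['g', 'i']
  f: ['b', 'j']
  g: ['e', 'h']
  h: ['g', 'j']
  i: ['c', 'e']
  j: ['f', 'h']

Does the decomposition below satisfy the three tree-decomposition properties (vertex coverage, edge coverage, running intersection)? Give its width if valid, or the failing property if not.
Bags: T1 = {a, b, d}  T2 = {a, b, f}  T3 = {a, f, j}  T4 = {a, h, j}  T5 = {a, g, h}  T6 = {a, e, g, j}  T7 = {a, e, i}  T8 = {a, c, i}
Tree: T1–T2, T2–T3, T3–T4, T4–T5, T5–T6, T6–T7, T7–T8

A tree decomposition must satisfy three properties: every vertex lies in some bag; for every edge, both endpoints lie together in some bag; and for every vertex, the bags containing it form a connected subtree. Here bags containing vertex j are not connected in the tree, so the decomposition is invalid.

No — bags containing vertex j are not connected in the tree.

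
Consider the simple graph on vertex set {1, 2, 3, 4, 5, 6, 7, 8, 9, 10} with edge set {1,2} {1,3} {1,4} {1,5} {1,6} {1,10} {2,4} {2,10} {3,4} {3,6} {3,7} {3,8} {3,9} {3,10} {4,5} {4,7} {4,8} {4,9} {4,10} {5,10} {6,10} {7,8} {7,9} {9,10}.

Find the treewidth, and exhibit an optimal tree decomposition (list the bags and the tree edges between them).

The largest bag has 4 vertices, giving width 3; this decomposition certifies tw(G) ≤ 3. Conversely, {1, 2, 4, 10} is a clique of size 4, and the vertices of any clique must share a bag in every tree decomposition; so some bag has ≥ 4 vertices and tw(G) ≥ 3. Combining the bounds, tw(G) = 3.

Treewidth 3.
Bags: B1 = {1, 3, 4, 10}  B2 = {1, 4, 5, 10}  B3 = {3, 4, 9, 10}  B4 = {3, 4, 7, 9}  B5 = {3, 4, 7, 8}  B6 = {1, 3, 6, 10}  B7 = {1, 2, 4, 10}
Tree: B1–B2, B1–B3, B3–B4, B4–B5, B1–B6, B2–B7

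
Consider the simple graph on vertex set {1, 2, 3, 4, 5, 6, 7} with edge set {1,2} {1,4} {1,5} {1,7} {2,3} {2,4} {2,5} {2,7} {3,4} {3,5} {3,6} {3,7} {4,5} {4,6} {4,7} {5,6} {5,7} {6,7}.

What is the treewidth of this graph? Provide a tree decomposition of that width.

The largest bag has 5 vertices, giving width 4; this decomposition certifies tw(G) ≤ 4. Conversely, {1, 2, 4, 5, 7} is a clique of size 5, and the vertices of any clique must share a bag in every tree decomposition; so some bag has ≥ 5 vertices and tw(G) ≥ 4. Combining the bounds, tw(G) = 4.

Treewidth 4.
Bags: B1 = {1, 2, 4, 5, 7}  B2 = {2, 3, 4, 5, 7}  B3 = {3, 4, 5, 6, 7}
Tree: B1–B2, B2–B3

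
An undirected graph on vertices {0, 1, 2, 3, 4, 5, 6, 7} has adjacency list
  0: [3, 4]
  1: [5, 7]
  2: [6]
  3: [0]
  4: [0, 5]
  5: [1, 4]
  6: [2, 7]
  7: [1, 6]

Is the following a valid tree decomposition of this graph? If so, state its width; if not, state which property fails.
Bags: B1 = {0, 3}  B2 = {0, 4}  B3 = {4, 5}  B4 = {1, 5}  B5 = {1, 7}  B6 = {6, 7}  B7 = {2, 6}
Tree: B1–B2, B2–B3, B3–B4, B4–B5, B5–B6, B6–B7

Checking the three conditions: (i) the bags cover all of {0, 1, 2, 3, 4, 5, 6, 7}; (ii) for each edge, some bag contains both endpoints; (iii) the bags containing any fixed vertex form a subtree. All hold, so the decomposition is valid with width 2 − 1 = 1.

Yes; width 1.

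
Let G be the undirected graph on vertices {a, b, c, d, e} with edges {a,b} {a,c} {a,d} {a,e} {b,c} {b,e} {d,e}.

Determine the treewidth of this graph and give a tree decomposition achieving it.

Treewidth 2.
One optimal decomposition is:
Bags: B1 = {a, b, e}  B2 = {a, d, e}  B3 = {a, b, c}
Tree: B1–B2, B1–B3

Every bag has size at most 3, so the width is 3 − 1 = 2 and tw(G) ≤ 2. On the other hand G contains the 3-clique {a, d, e}. A clique must lie in a single bag of any decomposition, so no decomposition can have width below 2. Combining the bounds, tw(G) = 2.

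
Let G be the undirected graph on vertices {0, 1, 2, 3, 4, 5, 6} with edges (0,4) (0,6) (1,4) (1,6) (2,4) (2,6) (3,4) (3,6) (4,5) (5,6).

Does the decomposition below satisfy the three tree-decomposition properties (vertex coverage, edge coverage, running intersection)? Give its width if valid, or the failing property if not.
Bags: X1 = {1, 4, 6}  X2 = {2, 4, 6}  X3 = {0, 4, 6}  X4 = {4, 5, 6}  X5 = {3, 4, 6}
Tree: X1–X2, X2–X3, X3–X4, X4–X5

Vertex coverage: the bags together contain {0, 1, 2, 3, 4, 5, 6}, the full vertex set. Edge coverage: each edge of G has both endpoints in at least one bag. Running intersection: for every vertex, the bags containing it form a connected subtree. All three properties hold, so this is a valid tree decomposition of width max|bag| − 1 = 2, and hence tw(G) ≤ 2.

Yes; width 2.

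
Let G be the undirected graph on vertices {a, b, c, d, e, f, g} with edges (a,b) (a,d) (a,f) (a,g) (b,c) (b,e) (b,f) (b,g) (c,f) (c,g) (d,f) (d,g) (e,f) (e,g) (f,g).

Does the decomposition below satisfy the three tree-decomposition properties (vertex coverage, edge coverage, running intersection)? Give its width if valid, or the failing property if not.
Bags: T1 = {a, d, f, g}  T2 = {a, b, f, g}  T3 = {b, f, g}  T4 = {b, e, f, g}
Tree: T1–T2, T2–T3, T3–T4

A tree decomposition must satisfy three properties: every vertex lies in some bag; for every edge, both endpoints lie together in some bag; and for every vertex, the bags containing it form a connected subtree. Here vertex c appears in no bag, so the decomposition is invalid.

No — vertex c appears in no bag.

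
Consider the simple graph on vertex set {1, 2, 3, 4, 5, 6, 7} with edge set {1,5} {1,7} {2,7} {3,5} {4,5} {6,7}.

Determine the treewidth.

A width-1 tree decomposition is:
Bags: B1 = {1, 7}  B2 = {6, 7}  B3 = {1, 5}  B4 = {4, 5}  B5 = {3, 5}  B6 = {2, 7}
Tree: B1–B2, B1–B3, B3–B4, B3–B5, B1–B6
Each bag holds 2 vertices, so the decomposition has width 1, which upper-bounds the treewidth. G has an edge, so its treewidth is at least 1. The upper and lower bounds meet at 1, so that is the treewidth.

1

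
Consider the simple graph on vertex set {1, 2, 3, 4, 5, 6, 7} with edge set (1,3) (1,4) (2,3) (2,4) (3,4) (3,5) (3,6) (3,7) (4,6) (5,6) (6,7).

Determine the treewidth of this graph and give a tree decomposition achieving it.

Each bag holds 3 vertices, so the decomposition has width 2, which upper-bounds the treewidth. On the other hand G contains the 3-clique {1, 3, 4}. A clique must lie in a single bag of any decomposition, so no decomposition can have width below 2. The upper and lower bounds meet at 2, so that is the treewidth.

Treewidth 2.
One such decomposition:
Bags: B1 = {1, 3, 4}  B2 = {3, 4, 6}  B3 = {3, 6, 7}  B4 = {2, 3, 4}  B5 = {3, 5, 6}
Tree: B1–B2, B2–B3, B1–B4, B3–B5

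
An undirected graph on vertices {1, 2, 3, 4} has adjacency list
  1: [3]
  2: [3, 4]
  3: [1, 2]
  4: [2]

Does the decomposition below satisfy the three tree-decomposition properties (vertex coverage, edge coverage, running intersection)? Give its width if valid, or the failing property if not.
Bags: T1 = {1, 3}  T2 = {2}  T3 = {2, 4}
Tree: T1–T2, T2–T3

No — edge (3,2) lies in no bag.

A tree decomposition must satisfy three properties: every vertex lies in some bag; for every edge, both endpoints lie together in some bag; and for every vertex, the bags containing it form a connected subtree. Here edge (3,2) lies in no bag, so the decomposition is invalid.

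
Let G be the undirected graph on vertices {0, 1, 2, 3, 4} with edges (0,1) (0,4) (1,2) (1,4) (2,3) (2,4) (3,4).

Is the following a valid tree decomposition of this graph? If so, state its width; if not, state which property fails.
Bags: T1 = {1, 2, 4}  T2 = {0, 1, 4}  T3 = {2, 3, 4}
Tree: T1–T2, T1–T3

Every vertex of G appears in some bag (union = {0, 1, 2, 3, 4}); every edge is covered by a bag; and for each vertex v the set of bags containing v is connected in the bag tree. The decomposition is therefore valid. The largest bag has 3 vertices, so the width is 2.

Yes; width 2.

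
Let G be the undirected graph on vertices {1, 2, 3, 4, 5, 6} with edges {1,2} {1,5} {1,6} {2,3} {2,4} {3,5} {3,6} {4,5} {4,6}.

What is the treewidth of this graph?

A width-3 tree decomposition is:
Bags: B1 = {2, 4, 5, 6}  B2 = {2, 3, 5, 6}  B3 = {1, 2, 5, 6}
Tree: B1–B2, B2–B3
The largest bag has 4 vertices, giving width 3; this decomposition certifies tw(G) ≤ 3. For the lower bound: the 4 vertex sets {4,6}, {3,5}, {2}, {1} are disjoint, each induces a connected subgraph, and every pair is joined by at least one edge of G. Contracting each set to a single vertex therefore yields K_{4} as a minor, and since treewidth is minor-monotone, tw(G) ≥ tw(K_{4}) = 3. The upper and lower bounds meet at 3, so that is the treewidth.

3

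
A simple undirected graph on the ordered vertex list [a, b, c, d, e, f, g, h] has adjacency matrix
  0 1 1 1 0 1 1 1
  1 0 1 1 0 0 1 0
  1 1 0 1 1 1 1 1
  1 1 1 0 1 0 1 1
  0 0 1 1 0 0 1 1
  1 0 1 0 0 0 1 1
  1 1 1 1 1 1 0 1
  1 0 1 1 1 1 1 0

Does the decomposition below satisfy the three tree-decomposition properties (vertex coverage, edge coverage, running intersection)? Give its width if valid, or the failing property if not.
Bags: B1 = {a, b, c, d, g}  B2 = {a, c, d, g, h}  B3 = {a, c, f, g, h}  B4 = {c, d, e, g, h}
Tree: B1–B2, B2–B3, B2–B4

Every vertex of G appears in some bag (union = {a, b, c, d, e, f, g, h}); every edge is covered by a bag; and for each vertex v the set of bags containing v is connected in the bag tree. The decomposition is therefore valid. The largest bag has 5 vertices, so the width is 4.

Yes; width 4.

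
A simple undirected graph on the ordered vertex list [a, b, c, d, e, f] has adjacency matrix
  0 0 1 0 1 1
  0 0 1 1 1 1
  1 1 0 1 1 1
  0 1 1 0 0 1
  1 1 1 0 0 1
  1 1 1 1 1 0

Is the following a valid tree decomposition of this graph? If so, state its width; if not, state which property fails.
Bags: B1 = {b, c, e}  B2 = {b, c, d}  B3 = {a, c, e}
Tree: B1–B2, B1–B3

No — vertex f appears in no bag.

A tree decomposition must satisfy three properties: every vertex lies in some bag; for every edge, both endpoints lie together in some bag; and for every vertex, the bags containing it form a connected subtree. Here vertex f appears in no bag, so the decomposition is invalid.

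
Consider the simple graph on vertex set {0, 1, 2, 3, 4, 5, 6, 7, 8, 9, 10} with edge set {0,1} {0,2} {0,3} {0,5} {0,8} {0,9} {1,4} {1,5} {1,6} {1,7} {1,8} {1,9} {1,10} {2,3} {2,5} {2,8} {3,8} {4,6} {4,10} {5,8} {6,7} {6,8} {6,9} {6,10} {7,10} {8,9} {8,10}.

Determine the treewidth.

A width-3 tree decomposition is:
Bags: B1 = {1, 6, 8, 10}  B2 = {1, 4, 6, 10}  B3 = {1, 6, 8, 9}  B4 = {0, 1, 8, 9}  B5 = {1, 6, 7, 10}  B6 = {0, 1, 5, 8}  B7 = {0, 2, 5, 8}  B8 = {0, 2, 3, 8}
Tree: B1–B2, B1–B3, B3–B4, B1–B5, B4–B6, B6–B7, B7–B8
Each bag holds 4 vertices, so the decomposition has width 3, which upper-bounds the treewidth. For the lower bound, the 4 vertices {0, 1, 8, 9} are pairwise adjacent, and any tree decomposition puts a clique entirely inside one bag — forcing width ≥ 3. The upper and lower bounds meet at 3, so that is the treewidth.

3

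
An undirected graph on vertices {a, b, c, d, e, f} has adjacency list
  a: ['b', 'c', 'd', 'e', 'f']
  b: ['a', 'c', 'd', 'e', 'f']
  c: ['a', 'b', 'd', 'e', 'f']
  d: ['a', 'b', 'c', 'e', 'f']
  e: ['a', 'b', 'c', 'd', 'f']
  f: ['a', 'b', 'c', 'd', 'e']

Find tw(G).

A width-5 tree decomposition is:
Bags: B1 = {a, b, c, d, e, f}
Tree: (single bag)
With just one bag of size 6, the width is 6 − 1 = 5, so tw(G) ≤ 5. For the lower bound, the 6 vertices {a, b, c, d, e, f} are pairwise adjacent, and any tree decomposition puts a clique entirely inside one bag — forcing width ≥ 5. Therefore the treewidth is 5.

5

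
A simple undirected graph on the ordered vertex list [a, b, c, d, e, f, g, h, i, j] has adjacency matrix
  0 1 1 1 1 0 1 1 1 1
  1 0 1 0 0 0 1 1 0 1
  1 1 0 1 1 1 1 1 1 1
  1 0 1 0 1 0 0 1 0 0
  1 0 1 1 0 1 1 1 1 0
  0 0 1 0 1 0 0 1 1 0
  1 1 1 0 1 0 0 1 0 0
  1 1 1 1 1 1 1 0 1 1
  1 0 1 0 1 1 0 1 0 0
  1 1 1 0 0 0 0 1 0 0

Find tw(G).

4

A width-4 tree decomposition is:
Bags: B1 = {a, c, e, g, h}  B2 = {a, b, c, g, h}  B3 = {a, c, d, e, h}  B4 = {a, c, e, h, i}  B5 = {c, e, f, h, i}  B6 = {a, b, c, h, j}
Tree: B1–B2, B1–B3, B3–B4, B4–B5, B2–B6
Every bag has size at most 5, so the width is 5 − 1 = 4 and tw(G) ≤ 4. Conversely, {a, b, c, h, j} is a clique of size 5, and the vertices of any clique must share a bag in every tree decomposition; so some bag has ≥ 5 vertices and tw(G) ≥ 4. Hence tw(G) = 4 exactly.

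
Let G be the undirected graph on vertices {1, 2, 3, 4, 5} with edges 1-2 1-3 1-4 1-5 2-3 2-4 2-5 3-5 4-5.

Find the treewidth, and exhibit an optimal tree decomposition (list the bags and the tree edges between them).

The largest bag has 4 vertices, giving width 3; this decomposition certifies tw(G) ≤ 3. On the other hand G contains the 4-clique {1, 2, 3, 5}. A clique must lie in a single bag of any decomposition, so no decomposition can have width below 3. Therefore the treewidth is 3.

Treewidth 3.
One such decomposition:
Bags: B1 = {1, 2, 3, 5}  B2 = {1, 2, 4, 5}
Tree: B1–B2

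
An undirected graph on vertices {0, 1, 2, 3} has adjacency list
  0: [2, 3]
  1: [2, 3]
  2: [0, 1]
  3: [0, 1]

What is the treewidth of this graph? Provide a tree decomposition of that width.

Treewidth 2.
Bags: B1 = {1, 2, 3}  B2 = {0, 2, 3}
Tree: B1–B2

Each bag holds 3 vertices, so the decomposition has width 2, which upper-bounds the treewidth. Since 3–1–2–0–3 is a cycle in G, G is not acyclic. Forests are exactly the graphs of treewidth ≤ 1, so tw(G) ≥ 2. Therefore the treewidth is 2.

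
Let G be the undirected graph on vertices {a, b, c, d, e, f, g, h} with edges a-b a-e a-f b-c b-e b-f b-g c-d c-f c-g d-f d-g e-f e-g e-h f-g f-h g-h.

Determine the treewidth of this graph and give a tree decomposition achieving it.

Treewidth 3.
Bags: B1 = {b, c, f, g}  B2 = {b, e, f, g}  B3 = {e, f, g, h}  B4 = {a, b, e, f}  B5 = {c, d, f, g}
Tree: B1–B2, B2–B3, B2–B4, B1–B5

Each bag holds 4 vertices, so the decomposition has width 3, which upper-bounds the treewidth. For the lower bound, the 4 vertices {c, d, f, g} are pairwise adjacent, and any tree decomposition puts a clique entirely inside one bag — forcing width ≥ 3. The upper and lower bounds meet at 3, so that is the treewidth.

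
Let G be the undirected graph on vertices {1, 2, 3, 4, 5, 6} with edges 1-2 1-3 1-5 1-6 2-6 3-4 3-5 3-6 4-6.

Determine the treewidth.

2

A width-2 tree decomposition is:
Bags: B1 = {1, 3, 5}  B2 = {1, 3, 6}  B3 = {1, 2, 6}  B4 = {3, 4, 6}
Tree: B1–B2, B2–B3, B2–B4
The largest bag has 3 vertices, giving width 2; this decomposition certifies tw(G) ≤ 2. On the other hand G contains the 3-clique {1, 2, 6}. A clique must lie in a single bag of any decomposition, so no decomposition can have width below 2. Hence tw(G) = 2 exactly.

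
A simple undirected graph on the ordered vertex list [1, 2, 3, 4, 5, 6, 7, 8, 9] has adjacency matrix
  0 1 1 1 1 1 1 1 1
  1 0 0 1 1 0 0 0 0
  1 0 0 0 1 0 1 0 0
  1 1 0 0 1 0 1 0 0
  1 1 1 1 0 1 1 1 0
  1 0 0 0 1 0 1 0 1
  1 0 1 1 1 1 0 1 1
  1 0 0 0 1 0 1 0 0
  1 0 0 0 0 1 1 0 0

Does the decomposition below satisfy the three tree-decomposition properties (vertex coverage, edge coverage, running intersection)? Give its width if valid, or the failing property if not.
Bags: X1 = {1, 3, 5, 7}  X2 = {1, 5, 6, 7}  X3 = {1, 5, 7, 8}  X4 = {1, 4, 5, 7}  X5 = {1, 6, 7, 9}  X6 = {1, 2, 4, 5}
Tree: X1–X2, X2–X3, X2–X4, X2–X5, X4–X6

Vertex coverage: the bags together contain {1, 2, 3, 4, 5, 6, 7, 8, 9}, the full vertex set. Edge coverage: each edge of G has both endpoints in at least one bag. Running intersection: for every vertex, the bags containing it form a connected subtree. All three properties hold, so this is a valid tree decomposition of width max|bag| − 1 = 3, and hence tw(G) ≤ 3.

Yes; width 3.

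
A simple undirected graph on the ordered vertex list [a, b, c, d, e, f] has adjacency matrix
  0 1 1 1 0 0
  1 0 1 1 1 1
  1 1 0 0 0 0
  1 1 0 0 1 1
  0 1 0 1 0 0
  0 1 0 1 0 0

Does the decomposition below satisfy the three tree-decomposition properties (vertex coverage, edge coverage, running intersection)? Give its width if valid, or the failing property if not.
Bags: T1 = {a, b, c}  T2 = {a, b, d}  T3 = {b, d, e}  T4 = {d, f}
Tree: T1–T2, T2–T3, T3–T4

No — edge (b,f) lies in no bag.

A tree decomposition must satisfy three properties: every vertex lies in some bag; for every edge, both endpoints lie together in some bag; and for every vertex, the bags containing it form a connected subtree. Here edge (b,f) lies in no bag, so the decomposition is invalid.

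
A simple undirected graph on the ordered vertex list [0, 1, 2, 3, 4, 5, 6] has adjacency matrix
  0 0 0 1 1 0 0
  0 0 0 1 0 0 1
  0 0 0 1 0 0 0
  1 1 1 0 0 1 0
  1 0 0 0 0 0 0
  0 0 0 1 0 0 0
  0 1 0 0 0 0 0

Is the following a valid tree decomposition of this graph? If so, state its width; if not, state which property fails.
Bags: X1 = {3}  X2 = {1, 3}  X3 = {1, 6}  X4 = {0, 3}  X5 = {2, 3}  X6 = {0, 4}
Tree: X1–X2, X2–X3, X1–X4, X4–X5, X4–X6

A tree decomposition must satisfy three properties: every vertex lies in some bag; for every edge, both endpoints lie together in some bag; and for every vertex, the bags containing it form a connected subtree. Here vertex 5 appears in no bag, so the decomposition is invalid.

No — vertex 5 appears in no bag.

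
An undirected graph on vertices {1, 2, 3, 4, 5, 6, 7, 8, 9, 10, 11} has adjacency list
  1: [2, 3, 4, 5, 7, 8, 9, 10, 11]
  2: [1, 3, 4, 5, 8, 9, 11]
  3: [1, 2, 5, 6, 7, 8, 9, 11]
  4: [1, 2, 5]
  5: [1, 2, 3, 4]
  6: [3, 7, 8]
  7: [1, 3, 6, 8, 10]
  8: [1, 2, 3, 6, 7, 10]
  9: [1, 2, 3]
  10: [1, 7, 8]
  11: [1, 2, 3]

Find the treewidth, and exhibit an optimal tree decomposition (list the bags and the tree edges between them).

Treewidth 3.
One such decomposition:
Bags: B1 = {1, 3, 7, 8}  B2 = {1, 2, 3, 8}  B3 = {1, 7, 8, 10}  B4 = {1, 2, 3, 11}  B5 = {1, 2, 3, 5}  B6 = {3, 6, 7, 8}  B7 = {1, 2, 4, 5}  B8 = {1, 2, 3, 9}
Tree: B1–B2, B1–B3, B2–B4, B2–B5, B1–B6, B5–B7, B4–B8

The largest bag has 4 vertices, giving width 3; this decomposition certifies tw(G) ≤ 3. For the lower bound, the 4 vertices {1, 2, 3, 8} are pairwise adjacent, and any tree decomposition puts a clique entirely inside one bag — forcing width ≥ 3. The upper and lower bounds meet at 3, so that is the treewidth.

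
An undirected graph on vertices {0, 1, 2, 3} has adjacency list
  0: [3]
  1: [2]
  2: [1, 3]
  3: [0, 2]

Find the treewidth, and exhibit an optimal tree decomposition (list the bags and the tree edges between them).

Treewidth 1.
One optimal decomposition is:
Bags: B1 = {0, 3}  B2 = {2, 3}  B3 = {1, 2}
Tree: B1–B2, B2–B3

Each bag holds 2 vertices, so the decomposition has width 1, which upper-bounds the treewidth. Any graph with an edge has treewidth ≥ 1, and G has the edge 3–0. Hence tw(G) = 1 exactly.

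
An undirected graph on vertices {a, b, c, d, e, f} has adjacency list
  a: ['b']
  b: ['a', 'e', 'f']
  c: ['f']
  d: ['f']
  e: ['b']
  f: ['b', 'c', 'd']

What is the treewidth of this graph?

1

A width-1 tree decomposition is:
Bags: B1 = {b, f}  B2 = {b, e}  B3 = {d, f}  B4 = {a, b}  B5 = {c, f}
Tree: B1–B2, B1–B3, B1–B4, B1–B5
The largest bag has 2 vertices, giving width 1; this decomposition certifies tw(G) ≤ 1. G has an edge, so its treewidth is at least 1. Therefore the treewidth is 1.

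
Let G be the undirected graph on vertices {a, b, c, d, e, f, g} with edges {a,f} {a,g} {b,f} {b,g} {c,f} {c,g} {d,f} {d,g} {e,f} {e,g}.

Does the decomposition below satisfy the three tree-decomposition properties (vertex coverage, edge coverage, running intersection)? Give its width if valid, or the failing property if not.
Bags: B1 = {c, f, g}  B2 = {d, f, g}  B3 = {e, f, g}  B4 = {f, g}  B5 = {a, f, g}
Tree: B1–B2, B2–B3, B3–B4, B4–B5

No — vertex b appears in no bag.

A tree decomposition must satisfy three properties: every vertex lies in some bag; for every edge, both endpoints lie together in some bag; and for every vertex, the bags containing it form a connected subtree. Here vertex b appears in no bag, so the decomposition is invalid.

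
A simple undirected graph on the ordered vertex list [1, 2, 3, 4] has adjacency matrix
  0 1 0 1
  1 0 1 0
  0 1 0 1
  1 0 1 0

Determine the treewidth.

A width-2 tree decomposition is:
Bags: B1 = {1, 3, 4}  B2 = {1, 2, 3}
Tree: B1–B2
Every bag has size at most 3, so the width is 3 − 1 = 2 and tw(G) ≤ 2. For the lower bound, G contains the cycle 1–4–3–2–1, so G is not a forest; only forests have treewidth ≤ 1, hence tw(G) ≥ 2. Combining the bounds, tw(G) = 2.

2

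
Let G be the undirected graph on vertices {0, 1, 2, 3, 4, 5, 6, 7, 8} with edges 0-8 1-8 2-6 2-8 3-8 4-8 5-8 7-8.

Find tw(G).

1

A width-1 tree decomposition is:
Bags: B1 = {2, 6}  B2 = {2, 8}  B3 = {5, 8}  B4 = {3, 8}  B5 = {4, 8}  B6 = {0, 8}  B7 = {1, 8}  B8 = {7, 8}
Tree: B1–B2, B2–B3, B3–B4, B4–B5, B2–B6, B4–B7, B6–B8
Each bag holds 2 vertices, so the decomposition has width 1, which upper-bounds the treewidth. Any graph with an edge has treewidth ≥ 1, and G has the edge 2–6. The upper and lower bounds meet at 1, so that is the treewidth.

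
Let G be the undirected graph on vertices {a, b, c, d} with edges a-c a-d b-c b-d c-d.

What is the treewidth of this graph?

A width-2 tree decomposition is:
Bags: B1 = {b, c, d}  B2 = {a, c, d}
Tree: B1–B2
The largest bag has 3 vertices, giving width 2; this decomposition certifies tw(G) ≤ 2. On the other hand G contains the 3-clique {a, c, d}. A clique must lie in a single bag of any decomposition, so no decomposition can have width below 2. The upper and lower bounds meet at 2, so that is the treewidth.

2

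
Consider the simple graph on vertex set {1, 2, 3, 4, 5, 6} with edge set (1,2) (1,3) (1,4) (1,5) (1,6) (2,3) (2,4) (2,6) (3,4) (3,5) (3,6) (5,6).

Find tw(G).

A width-3 tree decomposition is:
Bags: B1 = {1, 2, 3, 6}  B2 = {1, 2, 3, 4}  B3 = {1, 3, 5, 6}
Tree: B1–B2, B1–B3
The largest bag has 4 vertices, giving width 3; this decomposition certifies tw(G) ≤ 3. On the other hand G contains the 4-clique {1, 2, 3, 4}. A clique must lie in a single bag of any decomposition, so no decomposition can have width below 3. The upper and lower bounds meet at 3, so that is the treewidth.

3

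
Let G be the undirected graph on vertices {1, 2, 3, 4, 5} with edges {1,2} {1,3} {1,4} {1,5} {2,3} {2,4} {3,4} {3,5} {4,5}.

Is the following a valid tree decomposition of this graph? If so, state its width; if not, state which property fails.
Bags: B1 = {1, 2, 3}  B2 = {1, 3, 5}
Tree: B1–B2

A tree decomposition must satisfy three properties: every vertex lies in some bag; for every edge, both endpoints lie together in some bag; and for every vertex, the bags containing it form a connected subtree. Here vertex 4 appears in no bag, so the decomposition is invalid.

No — vertex 4 appears in no bag.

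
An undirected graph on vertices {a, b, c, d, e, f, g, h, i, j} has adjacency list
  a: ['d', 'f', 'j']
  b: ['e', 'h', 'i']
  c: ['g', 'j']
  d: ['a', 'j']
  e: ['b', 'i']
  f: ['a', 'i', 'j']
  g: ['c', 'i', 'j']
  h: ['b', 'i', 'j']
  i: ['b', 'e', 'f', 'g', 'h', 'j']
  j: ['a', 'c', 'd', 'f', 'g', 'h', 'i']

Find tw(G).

A width-2 tree decomposition is:
Bags: B1 = {f, i, j}  B2 = {g, i, j}  B3 = {a, f, j}  B4 = {h, i, j}  B5 = {a, d, j}  B6 = {b, h, i}  B7 = {c, g, j}  B8 = {b, e, i}
Tree: B1–B2, B1–B3, B1–B4, B3–B5, B4–B6, B2–B7, B6–B8
The largest bag has 3 vertices, giving width 2; this decomposition certifies tw(G) ≤ 2. For the lower bound, the 3 vertices {a, d, j} are pairwise adjacent, and any tree decomposition puts a clique entirely inside one bag — forcing width ≥ 2. Hence tw(G) = 2 exactly.

2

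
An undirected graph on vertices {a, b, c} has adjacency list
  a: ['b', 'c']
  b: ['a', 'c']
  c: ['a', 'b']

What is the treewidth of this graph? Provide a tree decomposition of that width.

Treewidth 2.
One such decomposition:
Bags: B1 = {a, b, c}
Tree: (single bag)

A single bag containing all 3 vertices is trivially a valid decomposition of width 2. On the other hand G contains the 3-clique {a, b, c}. A clique must lie in a single bag of any decomposition, so no decomposition can have width below 2. Combining the bounds, tw(G) = 2.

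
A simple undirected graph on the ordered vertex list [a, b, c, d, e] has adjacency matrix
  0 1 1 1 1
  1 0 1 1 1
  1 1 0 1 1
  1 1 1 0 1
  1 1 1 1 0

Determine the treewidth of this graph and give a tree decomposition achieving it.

Treewidth 4.
One optimal decomposition is:
Bags: B1 = {a, b, c, d, e}
Tree: (single bag)

With just one bag of size 5, the width is 5 − 1 = 4, so tw(G) ≤ 4. For the lower bound, the 5 vertices {a, b, c, d, e} are pairwise adjacent, and any tree decomposition puts a clique entirely inside one bag — forcing width ≥ 4. Therefore the treewidth is 4.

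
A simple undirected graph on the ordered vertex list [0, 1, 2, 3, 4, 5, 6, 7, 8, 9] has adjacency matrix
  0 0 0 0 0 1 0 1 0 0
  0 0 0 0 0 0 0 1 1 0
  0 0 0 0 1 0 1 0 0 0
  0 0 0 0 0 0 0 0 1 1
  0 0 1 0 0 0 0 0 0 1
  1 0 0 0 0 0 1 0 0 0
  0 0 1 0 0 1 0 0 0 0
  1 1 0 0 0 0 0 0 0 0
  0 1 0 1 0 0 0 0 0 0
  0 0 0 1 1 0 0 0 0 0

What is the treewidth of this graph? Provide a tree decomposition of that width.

The largest bag has 3 vertices, giving width 2; this decomposition certifies tw(G) ≤ 2. Since 3–9–4–2–6–5–0–7–1–8–3 is a cycle in G, G is not acyclic. Forests are exactly the graphs of treewidth ≤ 1, so tw(G) ≥ 2. Combining the bounds, tw(G) = 2.

Treewidth 2.
One such decomposition:
Bags: B1 = {3, 4, 9}  B2 = {2, 3, 4}  B3 = {2, 3, 6}  B4 = {3, 5, 6}  B5 = {0, 3, 5}  B6 = {0, 3, 7}  B7 = {1, 3, 7}  B8 = {1, 3, 8}
Tree: B1–B2, B2–B3, B3–B4, B4–B5, B5–B6, B6–B7, B7–B8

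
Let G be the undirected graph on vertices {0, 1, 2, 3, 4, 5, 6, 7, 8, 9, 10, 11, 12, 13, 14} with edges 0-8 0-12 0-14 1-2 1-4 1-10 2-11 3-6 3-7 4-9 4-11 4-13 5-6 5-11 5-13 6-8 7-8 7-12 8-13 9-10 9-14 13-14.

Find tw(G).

A width-3 tree decomposition is:
Bags: B1 = {3, 6, 7, 12}  B2 = {6, 7, 8, 12}  B3 = {0, 6, 8, 12}  B4 = {0, 5, 6, 8}  B5 = {0, 5, 8, 13}  B6 = {0, 5, 13, 14}  B7 = {5, 11, 13, 14}  B8 = {4, 11, 13, 14}  B9 = {4, 9, 11, 14}  B10 = {2, 4, 9, 11}  B11 = {1, 2, 4, 9}  B12 = {1, 2, 9, 10}
Tree: B1–B2, B2–B3, B3–B4, B4–B5, B5–B6, B6–B7, B7–B8, B8–B9, B9–B10, B10–B11, B11–B12
The largest bag has 4 vertices, giving width 3; this decomposition certifies tw(G) ≤ 3. For the lower bound: the 4 vertex sets {3,7,12}, {6}, {8}, {0,5,13,14} are disjoint, each induces a connected subgraph, and every pair is joined by at least one edge of G. Contracting each set to a single vertex therefore yields K_{4} as a minor, and since treewidth is minor-monotone, tw(G) ≥ tw(K_{4}) = 3. The upper and lower bounds meet at 3, so that is the treewidth.

3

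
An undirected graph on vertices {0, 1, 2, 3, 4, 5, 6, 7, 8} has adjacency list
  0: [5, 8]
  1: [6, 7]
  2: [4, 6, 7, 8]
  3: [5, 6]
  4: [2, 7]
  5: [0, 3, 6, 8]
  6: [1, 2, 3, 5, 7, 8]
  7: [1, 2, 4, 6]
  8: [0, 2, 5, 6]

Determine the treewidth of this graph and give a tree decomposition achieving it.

The largest bag has 3 vertices, giving width 2; this decomposition certifies tw(G) ≤ 2. On the other hand G contains the 3-clique {0, 5, 8}. A clique must lie in a single bag of any decomposition, so no decomposition can have width below 2. The upper and lower bounds meet at 2, so that is the treewidth.

Treewidth 2.
One optimal decomposition is:
Bags: B1 = {5, 6, 8}  B2 = {2, 6, 8}  B3 = {3, 5, 6}  B4 = {0, 5, 8}  B5 = {2, 6, 7}  B6 = {1, 6, 7}  B7 = {2, 4, 7}
Tree: B1–B2, B1–B3, B1–B4, B2–B5, B5–B6, B5–B7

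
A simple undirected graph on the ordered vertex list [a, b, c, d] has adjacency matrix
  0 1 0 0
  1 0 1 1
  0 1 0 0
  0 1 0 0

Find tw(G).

1

A width-1 tree decomposition is:
Bags: B1 = {b, d}  B2 = {a, b}  B3 = {b, c}
Tree: B1–B2, B2–B3
Every bag has size at most 2, so the width is 2 − 1 = 1 and tw(G) ≤ 1. Since G has at least one edge (e.g. d–b), it is not an edgeless graph, so tw(G) ≥ 1. Combining the bounds, tw(G) = 1.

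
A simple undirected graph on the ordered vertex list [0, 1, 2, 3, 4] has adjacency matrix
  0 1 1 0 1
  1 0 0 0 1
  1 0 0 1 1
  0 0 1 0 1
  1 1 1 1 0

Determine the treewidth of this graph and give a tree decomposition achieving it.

Every bag has size at most 3, so the width is 3 − 1 = 2 and tw(G) ≤ 2. On the other hand G contains the 3-clique {0, 1, 4}. A clique must lie in a single bag of any decomposition, so no decomposition can have width below 2. Hence tw(G) = 2 exactly.

Treewidth 2.
Bags: B1 = {2, 3, 4}  B2 = {0, 2, 4}  B3 = {0, 1, 4}
Tree: B1–B2, B2–B3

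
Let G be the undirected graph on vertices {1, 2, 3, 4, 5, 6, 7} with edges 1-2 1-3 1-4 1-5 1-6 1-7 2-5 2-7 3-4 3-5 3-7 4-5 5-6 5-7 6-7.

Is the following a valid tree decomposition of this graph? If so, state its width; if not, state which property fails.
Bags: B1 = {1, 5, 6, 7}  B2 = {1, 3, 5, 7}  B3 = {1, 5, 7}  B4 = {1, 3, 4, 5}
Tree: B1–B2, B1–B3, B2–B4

A tree decomposition must satisfy three properties: every vertex lies in some bag; for every edge, both endpoints lie together in some bag; and for every vertex, the bags containing it form a connected subtree. Here vertex 2 appears in no bag, so the decomposition is invalid.

No — vertex 2 appears in no bag.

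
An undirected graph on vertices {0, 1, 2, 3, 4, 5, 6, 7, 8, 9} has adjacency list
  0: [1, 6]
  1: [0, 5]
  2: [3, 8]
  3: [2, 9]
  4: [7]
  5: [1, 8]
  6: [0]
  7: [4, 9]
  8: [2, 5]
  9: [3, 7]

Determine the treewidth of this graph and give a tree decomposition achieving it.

Treewidth 1.
One optimal decomposition is:
Bags: B1 = {0, 6}  B2 = {0, 1}  B3 = {1, 5}  B4 = {5, 8}  B5 = {2, 8}  B6 = {2, 3}  B7 = {3, 9}  B8 = {7, 9}  B9 = {4, 7}
Tree: B1–B2, B2–B3, B3–B4, B4–B5, B5–B6, B6–B7, B7–B8, B8–B9

The largest bag has 2 vertices, giving width 1; this decomposition certifies tw(G) ≤ 1. Any graph with an edge has treewidth ≥ 1, and G has the edge 6–0. The upper and lower bounds meet at 1, so that is the treewidth.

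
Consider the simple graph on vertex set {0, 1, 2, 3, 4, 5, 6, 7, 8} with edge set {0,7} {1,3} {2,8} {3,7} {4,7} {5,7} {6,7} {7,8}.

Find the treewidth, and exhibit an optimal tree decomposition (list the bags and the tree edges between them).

The largest bag has 2 vertices, giving width 1; this decomposition certifies tw(G) ≤ 1. G has an edge, so its treewidth is at least 1. Combining the bounds, tw(G) = 1.

Treewidth 1.
One such decomposition:
Bags: B1 = {7, 8}  B2 = {5, 7}  B3 = {2, 8}  B4 = {3, 7}  B5 = {1, 3}  B6 = {6, 7}  B7 = {4, 7}  B8 = {0, 7}
Tree: B1–B2, B1–B3, B1–B4, B4–B5, B2–B6, B2–B7, B6–B8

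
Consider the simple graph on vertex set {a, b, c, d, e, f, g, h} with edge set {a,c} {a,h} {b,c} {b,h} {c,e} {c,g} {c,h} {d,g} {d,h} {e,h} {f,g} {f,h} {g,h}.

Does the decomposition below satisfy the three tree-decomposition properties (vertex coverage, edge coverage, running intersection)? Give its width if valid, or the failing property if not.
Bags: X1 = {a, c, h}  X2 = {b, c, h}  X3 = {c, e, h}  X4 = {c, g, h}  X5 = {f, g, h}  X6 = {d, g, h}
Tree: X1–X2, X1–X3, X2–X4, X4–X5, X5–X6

Yes; width 2.

Every vertex of G appears in some bag (union = {a, b, c, d, e, f, g, h}); every edge is covered by a bag; and for each vertex v the set of bags containing v is connected in the bag tree. The decomposition is therefore valid. The largest bag has 3 vertices, so the width is 2.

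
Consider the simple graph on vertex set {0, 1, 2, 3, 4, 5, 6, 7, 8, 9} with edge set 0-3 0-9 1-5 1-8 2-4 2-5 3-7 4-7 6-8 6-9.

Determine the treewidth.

2

A width-2 tree decomposition is:
Bags: B1 = {3, 4, 7}  B2 = {0, 3, 4}  B3 = {0, 4, 9}  B4 = {4, 6, 9}  B5 = {4, 6, 8}  B6 = {1, 4, 8}  B7 = {1, 4, 5}  B8 = {2, 4, 5}
Tree: B1–B2, B2–B3, B3–B4, B4–B5, B5–B6, B6–B7, B7–B8
Every bag has size at most 3, so the width is 3 − 1 = 2 and tw(G) ≤ 2. The edges 4–7–3–0–9–6–8–1–5–2–4 form a cycle, so G is not a tree and its treewidth is at least 2. Therefore the treewidth is 2.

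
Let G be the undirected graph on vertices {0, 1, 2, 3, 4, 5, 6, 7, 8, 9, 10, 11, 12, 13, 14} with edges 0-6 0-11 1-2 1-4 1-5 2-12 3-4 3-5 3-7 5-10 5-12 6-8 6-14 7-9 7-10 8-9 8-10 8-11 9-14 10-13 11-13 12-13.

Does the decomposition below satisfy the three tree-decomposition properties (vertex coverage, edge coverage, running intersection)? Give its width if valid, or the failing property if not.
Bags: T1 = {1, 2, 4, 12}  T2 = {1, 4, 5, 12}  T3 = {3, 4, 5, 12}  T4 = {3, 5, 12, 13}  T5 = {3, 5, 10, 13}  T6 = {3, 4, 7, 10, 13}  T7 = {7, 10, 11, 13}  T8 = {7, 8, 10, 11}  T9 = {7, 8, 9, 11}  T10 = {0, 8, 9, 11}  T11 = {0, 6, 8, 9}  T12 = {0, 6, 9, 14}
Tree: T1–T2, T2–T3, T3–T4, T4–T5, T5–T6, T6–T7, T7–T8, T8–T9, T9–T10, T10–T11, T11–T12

No — bags containing vertex 4 are not connected in the tree.

A tree decomposition must satisfy three properties: every vertex lies in some bag; for every edge, both endpoints lie together in some bag; and for every vertex, the bags containing it form a connected subtree. Here bags containing vertex 4 are not connected in the tree, so the decomposition is invalid.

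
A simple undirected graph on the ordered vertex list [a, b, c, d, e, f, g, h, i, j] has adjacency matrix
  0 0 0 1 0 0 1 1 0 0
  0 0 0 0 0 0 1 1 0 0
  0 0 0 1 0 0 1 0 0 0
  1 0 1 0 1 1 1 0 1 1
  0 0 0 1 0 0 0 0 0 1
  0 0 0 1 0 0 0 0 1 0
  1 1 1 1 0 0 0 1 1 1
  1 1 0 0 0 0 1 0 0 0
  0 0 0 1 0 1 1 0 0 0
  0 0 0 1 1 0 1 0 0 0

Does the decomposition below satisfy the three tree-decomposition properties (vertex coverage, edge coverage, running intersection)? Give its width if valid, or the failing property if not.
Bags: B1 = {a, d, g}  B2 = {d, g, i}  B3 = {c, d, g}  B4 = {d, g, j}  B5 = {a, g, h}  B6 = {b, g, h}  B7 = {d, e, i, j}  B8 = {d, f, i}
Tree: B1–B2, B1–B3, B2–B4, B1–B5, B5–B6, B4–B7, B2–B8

A tree decomposition must satisfy three properties: every vertex lies in some bag; for every edge, both endpoints lie together in some bag; and for every vertex, the bags containing it form a connected subtree. Here bags containing vertex i are not connected in the tree, so the decomposition is invalid.

No — bags containing vertex i are not connected in the tree.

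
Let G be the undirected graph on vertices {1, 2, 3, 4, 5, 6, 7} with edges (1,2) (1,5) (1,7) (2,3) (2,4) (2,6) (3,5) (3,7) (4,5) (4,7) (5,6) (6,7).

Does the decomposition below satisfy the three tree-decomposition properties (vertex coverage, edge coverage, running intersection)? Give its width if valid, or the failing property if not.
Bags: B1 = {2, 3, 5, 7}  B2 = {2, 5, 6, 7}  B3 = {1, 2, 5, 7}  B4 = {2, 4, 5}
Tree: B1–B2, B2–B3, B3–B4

No — edge (7,4) lies in no bag.

A tree decomposition must satisfy three properties: every vertex lies in some bag; for every edge, both endpoints lie together in some bag; and for every vertex, the bags containing it form a connected subtree. Here edge (7,4) lies in no bag, so the decomposition is invalid.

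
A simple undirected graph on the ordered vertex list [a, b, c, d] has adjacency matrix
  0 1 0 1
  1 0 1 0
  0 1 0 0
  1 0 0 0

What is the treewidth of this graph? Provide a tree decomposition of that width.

Every bag has size at most 2, so the width is 2 − 1 = 1 and tw(G) ≤ 1. Since G has at least one edge (e.g. d–a), it is not an edgeless graph, so tw(G) ≥ 1. The upper and lower bounds meet at 1, so that is the treewidth.

Treewidth 1.
Bags: B1 = {a, d}  B2 = {a, b}  B3 = {b, c}
Tree: B1–B2, B2–B3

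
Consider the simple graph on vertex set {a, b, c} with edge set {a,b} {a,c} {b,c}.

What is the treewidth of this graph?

A width-2 tree decomposition is:
Bags: B1 = {a, b, c}
Tree: (single bag)
A single bag containing all 3 vertices is trivially a valid decomposition of width 2. Conversely, {a, b, c} is a clique of size 3, and the vertices of any clique must share a bag in every tree decomposition; so some bag has ≥ 3 vertices and tw(G) ≥ 2. The upper and lower bounds meet at 2, so that is the treewidth.

2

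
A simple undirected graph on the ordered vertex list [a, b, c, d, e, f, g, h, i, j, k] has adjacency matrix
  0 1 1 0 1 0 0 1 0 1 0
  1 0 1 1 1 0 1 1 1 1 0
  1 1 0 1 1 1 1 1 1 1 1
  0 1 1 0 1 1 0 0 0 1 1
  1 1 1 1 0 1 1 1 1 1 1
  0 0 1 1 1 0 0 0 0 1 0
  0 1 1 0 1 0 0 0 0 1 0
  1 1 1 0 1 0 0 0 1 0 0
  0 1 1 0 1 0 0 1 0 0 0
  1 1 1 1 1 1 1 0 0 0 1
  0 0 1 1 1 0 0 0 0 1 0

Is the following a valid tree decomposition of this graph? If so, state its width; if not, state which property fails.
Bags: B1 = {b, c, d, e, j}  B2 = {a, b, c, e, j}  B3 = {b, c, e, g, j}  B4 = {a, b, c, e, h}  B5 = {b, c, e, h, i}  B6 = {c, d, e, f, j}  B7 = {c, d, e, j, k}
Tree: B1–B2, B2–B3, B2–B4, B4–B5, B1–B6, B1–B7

Vertex coverage: the bags together contain {a, b, c, d, e, f, g, h, i, j, k}, the full vertex set. Edge coverage: each edge of G has both endpoints in at least one bag. Running intersection: for every vertex, the bags containing it form a connected subtree. All three properties hold, so this is a valid tree decomposition of width max|bag| − 1 = 4, and hence tw(G) ≤ 4.

Yes; width 4.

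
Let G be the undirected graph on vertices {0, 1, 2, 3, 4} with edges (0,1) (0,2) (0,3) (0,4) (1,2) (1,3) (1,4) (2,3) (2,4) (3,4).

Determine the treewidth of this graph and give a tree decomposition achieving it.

Treewidth 4.
Bags: B1 = {0, 1, 2, 3, 4}
Tree: (single bag)

A single bag containing all 5 vertices is trivially a valid decomposition of width 4. For the lower bound, the 5 vertices {0, 1, 2, 3, 4} are pairwise adjacent, and any tree decomposition puts a clique entirely inside one bag — forcing width ≥ 4. Hence tw(G) = 4 exactly.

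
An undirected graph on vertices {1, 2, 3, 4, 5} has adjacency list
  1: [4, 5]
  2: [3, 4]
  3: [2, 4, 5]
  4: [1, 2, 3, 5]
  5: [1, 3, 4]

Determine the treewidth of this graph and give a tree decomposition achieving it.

Every bag has size at most 3, so the width is 3 − 1 = 2 and tw(G) ≤ 2. For the lower bound, the 3 vertices {1, 4, 5} are pairwise adjacent, and any tree decomposition puts a clique entirely inside one bag — forcing width ≥ 2. Combining the bounds, tw(G) = 2.

Treewidth 2.
One optimal decomposition is:
Bags: B1 = {3, 4, 5}  B2 = {2, 3, 4}  B3 = {1, 4, 5}
Tree: B1–B2, B1–B3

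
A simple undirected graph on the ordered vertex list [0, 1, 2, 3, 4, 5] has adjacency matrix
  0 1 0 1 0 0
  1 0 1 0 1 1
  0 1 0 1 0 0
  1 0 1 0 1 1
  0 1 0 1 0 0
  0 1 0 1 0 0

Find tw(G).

2

A width-2 tree decomposition is:
Bags: B1 = {1, 2, 3}  B2 = {1, 3, 4}  B3 = {0, 1, 3}  B4 = {1, 3, 5}
Tree: B1–B2, B2–B3, B3–B4
Every bag has size at most 3, so the width is 3 − 1 = 2 and tw(G) ≤ 2. The edges 3–2–1–4–3 form a cycle, so G is not a tree and its treewidth is at least 2. Therefore the treewidth is 2.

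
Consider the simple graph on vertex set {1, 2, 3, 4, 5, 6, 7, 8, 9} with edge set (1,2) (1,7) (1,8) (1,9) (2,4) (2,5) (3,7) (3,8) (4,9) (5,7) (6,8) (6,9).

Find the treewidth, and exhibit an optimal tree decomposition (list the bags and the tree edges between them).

Treewidth 3.
One optimal decomposition is:
Bags: B1 = {2, 4, 5, 9}  B2 = {1, 2, 5, 9}  B3 = {1, 5, 7, 9}  B4 = {1, 6, 7, 9}  B5 = {1, 6, 7, 8}  B6 = {3, 6, 7, 8}
Tree: B1–B2, B2–B3, B3–B4, B4–B5, B5–B6

Each bag holds 4 vertices, so the decomposition has width 3, which upper-bounds the treewidth. For the lower bound: the 4 vertex sets {2,4,5}, {9}, {1}, {3,6,7,8} are disjoint, each induces a connected subgraph, and every pair is joined by at least one edge of G. Contracting each set to a single vertex therefore yields K_{4} as a minor, and since treewidth is minor-monotone, tw(G) ≥ tw(K_{4}) = 3. Hence tw(G) = 3 exactly.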